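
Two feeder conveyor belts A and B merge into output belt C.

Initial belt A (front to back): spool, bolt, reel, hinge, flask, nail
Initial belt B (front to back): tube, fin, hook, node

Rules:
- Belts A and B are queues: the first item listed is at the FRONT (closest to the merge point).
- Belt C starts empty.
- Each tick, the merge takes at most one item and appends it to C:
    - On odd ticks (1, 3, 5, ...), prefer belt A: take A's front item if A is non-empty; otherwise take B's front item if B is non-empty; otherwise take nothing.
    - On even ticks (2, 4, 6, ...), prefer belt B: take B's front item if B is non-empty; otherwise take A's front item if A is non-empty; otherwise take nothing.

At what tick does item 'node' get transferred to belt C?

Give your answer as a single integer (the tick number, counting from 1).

Tick 1: prefer A, take spool from A; A=[bolt,reel,hinge,flask,nail] B=[tube,fin,hook,node] C=[spool]
Tick 2: prefer B, take tube from B; A=[bolt,reel,hinge,flask,nail] B=[fin,hook,node] C=[spool,tube]
Tick 3: prefer A, take bolt from A; A=[reel,hinge,flask,nail] B=[fin,hook,node] C=[spool,tube,bolt]
Tick 4: prefer B, take fin from B; A=[reel,hinge,flask,nail] B=[hook,node] C=[spool,tube,bolt,fin]
Tick 5: prefer A, take reel from A; A=[hinge,flask,nail] B=[hook,node] C=[spool,tube,bolt,fin,reel]
Tick 6: prefer B, take hook from B; A=[hinge,flask,nail] B=[node] C=[spool,tube,bolt,fin,reel,hook]
Tick 7: prefer A, take hinge from A; A=[flask,nail] B=[node] C=[spool,tube,bolt,fin,reel,hook,hinge]
Tick 8: prefer B, take node from B; A=[flask,nail] B=[-] C=[spool,tube,bolt,fin,reel,hook,hinge,node]

Answer: 8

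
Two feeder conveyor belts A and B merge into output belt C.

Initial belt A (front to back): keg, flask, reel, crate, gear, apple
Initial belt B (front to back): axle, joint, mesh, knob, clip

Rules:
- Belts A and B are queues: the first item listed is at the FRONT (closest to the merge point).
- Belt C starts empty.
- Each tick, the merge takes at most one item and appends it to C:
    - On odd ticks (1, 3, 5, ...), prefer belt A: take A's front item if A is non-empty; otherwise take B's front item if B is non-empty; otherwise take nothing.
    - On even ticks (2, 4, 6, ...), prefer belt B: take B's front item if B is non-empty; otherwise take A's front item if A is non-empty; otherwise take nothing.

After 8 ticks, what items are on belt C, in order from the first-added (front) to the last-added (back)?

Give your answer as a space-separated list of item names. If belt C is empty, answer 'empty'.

Answer: keg axle flask joint reel mesh crate knob

Derivation:
Tick 1: prefer A, take keg from A; A=[flask,reel,crate,gear,apple] B=[axle,joint,mesh,knob,clip] C=[keg]
Tick 2: prefer B, take axle from B; A=[flask,reel,crate,gear,apple] B=[joint,mesh,knob,clip] C=[keg,axle]
Tick 3: prefer A, take flask from A; A=[reel,crate,gear,apple] B=[joint,mesh,knob,clip] C=[keg,axle,flask]
Tick 4: prefer B, take joint from B; A=[reel,crate,gear,apple] B=[mesh,knob,clip] C=[keg,axle,flask,joint]
Tick 5: prefer A, take reel from A; A=[crate,gear,apple] B=[mesh,knob,clip] C=[keg,axle,flask,joint,reel]
Tick 6: prefer B, take mesh from B; A=[crate,gear,apple] B=[knob,clip] C=[keg,axle,flask,joint,reel,mesh]
Tick 7: prefer A, take crate from A; A=[gear,apple] B=[knob,clip] C=[keg,axle,flask,joint,reel,mesh,crate]
Tick 8: prefer B, take knob from B; A=[gear,apple] B=[clip] C=[keg,axle,flask,joint,reel,mesh,crate,knob]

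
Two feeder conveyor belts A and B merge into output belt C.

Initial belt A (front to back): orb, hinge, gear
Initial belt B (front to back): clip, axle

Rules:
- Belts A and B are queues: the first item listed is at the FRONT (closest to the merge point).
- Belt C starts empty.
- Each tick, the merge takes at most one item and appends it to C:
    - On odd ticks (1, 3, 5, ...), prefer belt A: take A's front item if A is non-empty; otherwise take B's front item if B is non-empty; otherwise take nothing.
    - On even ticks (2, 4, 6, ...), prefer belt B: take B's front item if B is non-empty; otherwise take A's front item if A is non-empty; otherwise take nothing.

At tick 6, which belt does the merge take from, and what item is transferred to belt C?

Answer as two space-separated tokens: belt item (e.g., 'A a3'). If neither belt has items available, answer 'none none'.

Tick 1: prefer A, take orb from A; A=[hinge,gear] B=[clip,axle] C=[orb]
Tick 2: prefer B, take clip from B; A=[hinge,gear] B=[axle] C=[orb,clip]
Tick 3: prefer A, take hinge from A; A=[gear] B=[axle] C=[orb,clip,hinge]
Tick 4: prefer B, take axle from B; A=[gear] B=[-] C=[orb,clip,hinge,axle]
Tick 5: prefer A, take gear from A; A=[-] B=[-] C=[orb,clip,hinge,axle,gear]
Tick 6: prefer B, both empty, nothing taken; A=[-] B=[-] C=[orb,clip,hinge,axle,gear]

Answer: none none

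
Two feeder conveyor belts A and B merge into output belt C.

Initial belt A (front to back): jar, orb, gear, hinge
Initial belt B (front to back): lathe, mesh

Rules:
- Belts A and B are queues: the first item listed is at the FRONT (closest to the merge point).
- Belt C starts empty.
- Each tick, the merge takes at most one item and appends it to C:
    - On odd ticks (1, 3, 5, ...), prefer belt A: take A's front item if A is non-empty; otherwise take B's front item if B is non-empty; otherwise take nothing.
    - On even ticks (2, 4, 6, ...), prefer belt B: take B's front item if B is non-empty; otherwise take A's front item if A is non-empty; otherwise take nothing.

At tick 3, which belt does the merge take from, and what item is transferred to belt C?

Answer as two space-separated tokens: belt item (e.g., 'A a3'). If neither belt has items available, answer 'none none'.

Tick 1: prefer A, take jar from A; A=[orb,gear,hinge] B=[lathe,mesh] C=[jar]
Tick 2: prefer B, take lathe from B; A=[orb,gear,hinge] B=[mesh] C=[jar,lathe]
Tick 3: prefer A, take orb from A; A=[gear,hinge] B=[mesh] C=[jar,lathe,orb]

Answer: A orb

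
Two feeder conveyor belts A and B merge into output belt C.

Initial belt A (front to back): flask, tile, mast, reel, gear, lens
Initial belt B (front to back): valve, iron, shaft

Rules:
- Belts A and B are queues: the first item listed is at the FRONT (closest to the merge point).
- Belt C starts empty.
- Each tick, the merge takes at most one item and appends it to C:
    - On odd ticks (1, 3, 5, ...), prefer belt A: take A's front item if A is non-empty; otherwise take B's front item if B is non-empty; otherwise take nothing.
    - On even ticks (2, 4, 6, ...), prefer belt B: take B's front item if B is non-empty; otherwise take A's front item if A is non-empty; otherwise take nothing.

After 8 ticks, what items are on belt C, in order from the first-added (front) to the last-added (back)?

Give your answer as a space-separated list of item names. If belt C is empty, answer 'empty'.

Tick 1: prefer A, take flask from A; A=[tile,mast,reel,gear,lens] B=[valve,iron,shaft] C=[flask]
Tick 2: prefer B, take valve from B; A=[tile,mast,reel,gear,lens] B=[iron,shaft] C=[flask,valve]
Tick 3: prefer A, take tile from A; A=[mast,reel,gear,lens] B=[iron,shaft] C=[flask,valve,tile]
Tick 4: prefer B, take iron from B; A=[mast,reel,gear,lens] B=[shaft] C=[flask,valve,tile,iron]
Tick 5: prefer A, take mast from A; A=[reel,gear,lens] B=[shaft] C=[flask,valve,tile,iron,mast]
Tick 6: prefer B, take shaft from B; A=[reel,gear,lens] B=[-] C=[flask,valve,tile,iron,mast,shaft]
Tick 7: prefer A, take reel from A; A=[gear,lens] B=[-] C=[flask,valve,tile,iron,mast,shaft,reel]
Tick 8: prefer B, take gear from A; A=[lens] B=[-] C=[flask,valve,tile,iron,mast,shaft,reel,gear]

Answer: flask valve tile iron mast shaft reel gear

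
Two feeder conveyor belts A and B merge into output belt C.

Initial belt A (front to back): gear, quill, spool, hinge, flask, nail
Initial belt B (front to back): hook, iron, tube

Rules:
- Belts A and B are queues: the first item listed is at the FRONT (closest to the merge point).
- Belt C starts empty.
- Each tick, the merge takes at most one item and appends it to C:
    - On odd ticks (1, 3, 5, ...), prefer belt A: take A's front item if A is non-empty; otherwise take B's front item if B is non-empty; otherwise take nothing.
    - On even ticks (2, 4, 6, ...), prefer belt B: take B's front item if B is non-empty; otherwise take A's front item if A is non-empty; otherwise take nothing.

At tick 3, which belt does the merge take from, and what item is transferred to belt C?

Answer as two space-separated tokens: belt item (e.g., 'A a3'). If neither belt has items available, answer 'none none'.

Answer: A quill

Derivation:
Tick 1: prefer A, take gear from A; A=[quill,spool,hinge,flask,nail] B=[hook,iron,tube] C=[gear]
Tick 2: prefer B, take hook from B; A=[quill,spool,hinge,flask,nail] B=[iron,tube] C=[gear,hook]
Tick 3: prefer A, take quill from A; A=[spool,hinge,flask,nail] B=[iron,tube] C=[gear,hook,quill]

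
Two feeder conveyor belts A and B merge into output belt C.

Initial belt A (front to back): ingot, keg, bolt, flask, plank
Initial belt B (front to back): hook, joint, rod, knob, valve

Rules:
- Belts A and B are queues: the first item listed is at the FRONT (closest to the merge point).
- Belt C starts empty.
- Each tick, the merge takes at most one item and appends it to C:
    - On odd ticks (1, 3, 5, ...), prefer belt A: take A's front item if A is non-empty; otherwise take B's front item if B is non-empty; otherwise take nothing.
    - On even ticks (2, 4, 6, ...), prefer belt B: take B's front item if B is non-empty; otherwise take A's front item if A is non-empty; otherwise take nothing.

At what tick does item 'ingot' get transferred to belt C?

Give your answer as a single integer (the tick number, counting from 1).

Answer: 1

Derivation:
Tick 1: prefer A, take ingot from A; A=[keg,bolt,flask,plank] B=[hook,joint,rod,knob,valve] C=[ingot]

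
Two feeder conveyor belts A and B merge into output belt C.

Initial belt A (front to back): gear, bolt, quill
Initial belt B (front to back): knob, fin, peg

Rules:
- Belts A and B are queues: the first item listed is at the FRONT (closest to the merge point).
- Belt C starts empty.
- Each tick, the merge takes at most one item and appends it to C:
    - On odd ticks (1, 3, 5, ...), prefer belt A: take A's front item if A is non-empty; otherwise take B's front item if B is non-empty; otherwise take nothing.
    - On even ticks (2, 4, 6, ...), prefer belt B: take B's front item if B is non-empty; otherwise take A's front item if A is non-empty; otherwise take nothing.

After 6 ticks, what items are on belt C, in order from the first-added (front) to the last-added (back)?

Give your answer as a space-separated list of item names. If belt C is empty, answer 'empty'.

Answer: gear knob bolt fin quill peg

Derivation:
Tick 1: prefer A, take gear from A; A=[bolt,quill] B=[knob,fin,peg] C=[gear]
Tick 2: prefer B, take knob from B; A=[bolt,quill] B=[fin,peg] C=[gear,knob]
Tick 3: prefer A, take bolt from A; A=[quill] B=[fin,peg] C=[gear,knob,bolt]
Tick 4: prefer B, take fin from B; A=[quill] B=[peg] C=[gear,knob,bolt,fin]
Tick 5: prefer A, take quill from A; A=[-] B=[peg] C=[gear,knob,bolt,fin,quill]
Tick 6: prefer B, take peg from B; A=[-] B=[-] C=[gear,knob,bolt,fin,quill,peg]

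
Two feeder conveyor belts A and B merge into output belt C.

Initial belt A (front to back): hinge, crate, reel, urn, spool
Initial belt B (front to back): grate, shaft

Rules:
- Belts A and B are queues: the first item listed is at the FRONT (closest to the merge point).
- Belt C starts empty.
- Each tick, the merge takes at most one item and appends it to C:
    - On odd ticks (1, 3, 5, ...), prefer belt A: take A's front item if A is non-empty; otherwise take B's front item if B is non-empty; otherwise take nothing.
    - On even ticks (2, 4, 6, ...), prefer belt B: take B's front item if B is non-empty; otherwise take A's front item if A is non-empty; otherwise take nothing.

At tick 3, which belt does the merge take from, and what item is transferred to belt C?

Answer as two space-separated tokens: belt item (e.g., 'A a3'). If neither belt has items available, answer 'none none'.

Tick 1: prefer A, take hinge from A; A=[crate,reel,urn,spool] B=[grate,shaft] C=[hinge]
Tick 2: prefer B, take grate from B; A=[crate,reel,urn,spool] B=[shaft] C=[hinge,grate]
Tick 3: prefer A, take crate from A; A=[reel,urn,spool] B=[shaft] C=[hinge,grate,crate]

Answer: A crate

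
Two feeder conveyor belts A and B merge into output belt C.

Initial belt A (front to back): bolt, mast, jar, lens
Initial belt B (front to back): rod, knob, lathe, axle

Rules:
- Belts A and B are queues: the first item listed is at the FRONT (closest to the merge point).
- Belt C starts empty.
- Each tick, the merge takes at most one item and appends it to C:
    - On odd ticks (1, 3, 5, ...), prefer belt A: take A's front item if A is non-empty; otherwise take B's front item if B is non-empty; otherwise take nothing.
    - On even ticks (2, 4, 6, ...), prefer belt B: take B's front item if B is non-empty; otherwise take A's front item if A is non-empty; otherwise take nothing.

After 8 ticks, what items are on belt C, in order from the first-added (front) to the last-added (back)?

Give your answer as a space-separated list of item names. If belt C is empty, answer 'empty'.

Tick 1: prefer A, take bolt from A; A=[mast,jar,lens] B=[rod,knob,lathe,axle] C=[bolt]
Tick 2: prefer B, take rod from B; A=[mast,jar,lens] B=[knob,lathe,axle] C=[bolt,rod]
Tick 3: prefer A, take mast from A; A=[jar,lens] B=[knob,lathe,axle] C=[bolt,rod,mast]
Tick 4: prefer B, take knob from B; A=[jar,lens] B=[lathe,axle] C=[bolt,rod,mast,knob]
Tick 5: prefer A, take jar from A; A=[lens] B=[lathe,axle] C=[bolt,rod,mast,knob,jar]
Tick 6: prefer B, take lathe from B; A=[lens] B=[axle] C=[bolt,rod,mast,knob,jar,lathe]
Tick 7: prefer A, take lens from A; A=[-] B=[axle] C=[bolt,rod,mast,knob,jar,lathe,lens]
Tick 8: prefer B, take axle from B; A=[-] B=[-] C=[bolt,rod,mast,knob,jar,lathe,lens,axle]

Answer: bolt rod mast knob jar lathe lens axle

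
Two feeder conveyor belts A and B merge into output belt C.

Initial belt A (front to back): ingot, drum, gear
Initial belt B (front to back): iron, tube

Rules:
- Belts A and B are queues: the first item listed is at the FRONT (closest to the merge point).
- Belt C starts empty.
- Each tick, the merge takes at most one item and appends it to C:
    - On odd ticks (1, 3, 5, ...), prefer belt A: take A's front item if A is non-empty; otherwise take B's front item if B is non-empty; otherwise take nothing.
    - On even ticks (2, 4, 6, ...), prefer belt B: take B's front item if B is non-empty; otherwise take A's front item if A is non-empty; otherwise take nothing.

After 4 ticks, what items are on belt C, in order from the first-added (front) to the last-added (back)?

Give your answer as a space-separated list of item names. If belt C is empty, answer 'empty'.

Tick 1: prefer A, take ingot from A; A=[drum,gear] B=[iron,tube] C=[ingot]
Tick 2: prefer B, take iron from B; A=[drum,gear] B=[tube] C=[ingot,iron]
Tick 3: prefer A, take drum from A; A=[gear] B=[tube] C=[ingot,iron,drum]
Tick 4: prefer B, take tube from B; A=[gear] B=[-] C=[ingot,iron,drum,tube]

Answer: ingot iron drum tube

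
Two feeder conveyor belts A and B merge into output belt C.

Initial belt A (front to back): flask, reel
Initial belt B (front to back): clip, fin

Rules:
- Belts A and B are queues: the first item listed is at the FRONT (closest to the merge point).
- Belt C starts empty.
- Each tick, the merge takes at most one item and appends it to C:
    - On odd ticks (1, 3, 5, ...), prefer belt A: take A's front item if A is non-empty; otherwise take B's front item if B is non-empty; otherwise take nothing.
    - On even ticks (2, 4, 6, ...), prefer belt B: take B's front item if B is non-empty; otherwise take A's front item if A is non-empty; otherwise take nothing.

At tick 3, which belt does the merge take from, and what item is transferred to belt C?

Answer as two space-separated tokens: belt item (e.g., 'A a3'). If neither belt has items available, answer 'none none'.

Answer: A reel

Derivation:
Tick 1: prefer A, take flask from A; A=[reel] B=[clip,fin] C=[flask]
Tick 2: prefer B, take clip from B; A=[reel] B=[fin] C=[flask,clip]
Tick 3: prefer A, take reel from A; A=[-] B=[fin] C=[flask,clip,reel]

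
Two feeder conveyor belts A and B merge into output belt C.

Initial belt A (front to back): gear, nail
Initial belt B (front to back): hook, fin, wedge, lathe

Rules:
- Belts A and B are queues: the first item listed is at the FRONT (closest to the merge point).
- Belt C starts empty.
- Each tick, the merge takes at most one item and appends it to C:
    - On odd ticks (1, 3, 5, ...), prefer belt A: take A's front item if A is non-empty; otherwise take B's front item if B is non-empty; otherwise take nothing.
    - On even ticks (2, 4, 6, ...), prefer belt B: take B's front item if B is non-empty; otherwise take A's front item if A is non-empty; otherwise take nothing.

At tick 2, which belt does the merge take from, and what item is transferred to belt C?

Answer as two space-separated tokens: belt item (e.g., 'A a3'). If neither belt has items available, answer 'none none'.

Tick 1: prefer A, take gear from A; A=[nail] B=[hook,fin,wedge,lathe] C=[gear]
Tick 2: prefer B, take hook from B; A=[nail] B=[fin,wedge,lathe] C=[gear,hook]

Answer: B hook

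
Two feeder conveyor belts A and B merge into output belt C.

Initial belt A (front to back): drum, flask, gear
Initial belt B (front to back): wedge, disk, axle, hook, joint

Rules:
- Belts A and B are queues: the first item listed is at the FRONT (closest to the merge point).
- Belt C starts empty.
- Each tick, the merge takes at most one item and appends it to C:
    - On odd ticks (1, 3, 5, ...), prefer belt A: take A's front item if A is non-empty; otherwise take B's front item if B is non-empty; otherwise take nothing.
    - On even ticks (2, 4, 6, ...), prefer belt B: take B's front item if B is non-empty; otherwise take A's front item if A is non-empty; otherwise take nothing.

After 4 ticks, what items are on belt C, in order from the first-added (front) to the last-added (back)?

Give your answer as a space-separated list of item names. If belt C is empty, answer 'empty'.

Answer: drum wedge flask disk

Derivation:
Tick 1: prefer A, take drum from A; A=[flask,gear] B=[wedge,disk,axle,hook,joint] C=[drum]
Tick 2: prefer B, take wedge from B; A=[flask,gear] B=[disk,axle,hook,joint] C=[drum,wedge]
Tick 3: prefer A, take flask from A; A=[gear] B=[disk,axle,hook,joint] C=[drum,wedge,flask]
Tick 4: prefer B, take disk from B; A=[gear] B=[axle,hook,joint] C=[drum,wedge,flask,disk]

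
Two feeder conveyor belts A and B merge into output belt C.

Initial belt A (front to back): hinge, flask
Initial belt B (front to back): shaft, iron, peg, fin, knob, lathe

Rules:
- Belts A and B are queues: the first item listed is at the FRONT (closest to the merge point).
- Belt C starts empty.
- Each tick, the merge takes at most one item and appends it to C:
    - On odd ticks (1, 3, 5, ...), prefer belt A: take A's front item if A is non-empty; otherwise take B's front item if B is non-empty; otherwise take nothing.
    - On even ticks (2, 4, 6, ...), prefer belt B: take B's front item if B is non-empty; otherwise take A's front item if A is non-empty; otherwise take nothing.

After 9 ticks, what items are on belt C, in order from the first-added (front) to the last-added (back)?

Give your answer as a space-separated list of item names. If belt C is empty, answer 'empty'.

Tick 1: prefer A, take hinge from A; A=[flask] B=[shaft,iron,peg,fin,knob,lathe] C=[hinge]
Tick 2: prefer B, take shaft from B; A=[flask] B=[iron,peg,fin,knob,lathe] C=[hinge,shaft]
Tick 3: prefer A, take flask from A; A=[-] B=[iron,peg,fin,knob,lathe] C=[hinge,shaft,flask]
Tick 4: prefer B, take iron from B; A=[-] B=[peg,fin,knob,lathe] C=[hinge,shaft,flask,iron]
Tick 5: prefer A, take peg from B; A=[-] B=[fin,knob,lathe] C=[hinge,shaft,flask,iron,peg]
Tick 6: prefer B, take fin from B; A=[-] B=[knob,lathe] C=[hinge,shaft,flask,iron,peg,fin]
Tick 7: prefer A, take knob from B; A=[-] B=[lathe] C=[hinge,shaft,flask,iron,peg,fin,knob]
Tick 8: prefer B, take lathe from B; A=[-] B=[-] C=[hinge,shaft,flask,iron,peg,fin,knob,lathe]
Tick 9: prefer A, both empty, nothing taken; A=[-] B=[-] C=[hinge,shaft,flask,iron,peg,fin,knob,lathe]

Answer: hinge shaft flask iron peg fin knob lathe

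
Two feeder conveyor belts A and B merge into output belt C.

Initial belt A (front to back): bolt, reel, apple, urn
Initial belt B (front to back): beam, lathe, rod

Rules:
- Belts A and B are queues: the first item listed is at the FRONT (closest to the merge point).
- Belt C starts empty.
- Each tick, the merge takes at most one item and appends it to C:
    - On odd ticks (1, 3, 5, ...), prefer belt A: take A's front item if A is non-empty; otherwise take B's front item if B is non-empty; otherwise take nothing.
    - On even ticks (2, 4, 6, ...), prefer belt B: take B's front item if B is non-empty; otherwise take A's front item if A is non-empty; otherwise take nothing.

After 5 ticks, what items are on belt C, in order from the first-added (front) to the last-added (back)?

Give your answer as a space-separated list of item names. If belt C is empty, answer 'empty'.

Tick 1: prefer A, take bolt from A; A=[reel,apple,urn] B=[beam,lathe,rod] C=[bolt]
Tick 2: prefer B, take beam from B; A=[reel,apple,urn] B=[lathe,rod] C=[bolt,beam]
Tick 3: prefer A, take reel from A; A=[apple,urn] B=[lathe,rod] C=[bolt,beam,reel]
Tick 4: prefer B, take lathe from B; A=[apple,urn] B=[rod] C=[bolt,beam,reel,lathe]
Tick 5: prefer A, take apple from A; A=[urn] B=[rod] C=[bolt,beam,reel,lathe,apple]

Answer: bolt beam reel lathe apple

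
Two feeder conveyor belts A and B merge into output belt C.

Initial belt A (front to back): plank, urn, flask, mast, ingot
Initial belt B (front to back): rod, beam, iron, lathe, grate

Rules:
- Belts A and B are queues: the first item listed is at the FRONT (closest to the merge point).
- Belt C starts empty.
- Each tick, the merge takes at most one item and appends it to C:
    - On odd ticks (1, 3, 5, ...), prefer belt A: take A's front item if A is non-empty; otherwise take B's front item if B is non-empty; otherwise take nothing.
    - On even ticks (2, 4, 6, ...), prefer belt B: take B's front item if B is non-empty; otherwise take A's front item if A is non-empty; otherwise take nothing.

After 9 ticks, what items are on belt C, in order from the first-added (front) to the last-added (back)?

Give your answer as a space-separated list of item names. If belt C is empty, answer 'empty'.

Answer: plank rod urn beam flask iron mast lathe ingot

Derivation:
Tick 1: prefer A, take plank from A; A=[urn,flask,mast,ingot] B=[rod,beam,iron,lathe,grate] C=[plank]
Tick 2: prefer B, take rod from B; A=[urn,flask,mast,ingot] B=[beam,iron,lathe,grate] C=[plank,rod]
Tick 3: prefer A, take urn from A; A=[flask,mast,ingot] B=[beam,iron,lathe,grate] C=[plank,rod,urn]
Tick 4: prefer B, take beam from B; A=[flask,mast,ingot] B=[iron,lathe,grate] C=[plank,rod,urn,beam]
Tick 5: prefer A, take flask from A; A=[mast,ingot] B=[iron,lathe,grate] C=[plank,rod,urn,beam,flask]
Tick 6: prefer B, take iron from B; A=[mast,ingot] B=[lathe,grate] C=[plank,rod,urn,beam,flask,iron]
Tick 7: prefer A, take mast from A; A=[ingot] B=[lathe,grate] C=[plank,rod,urn,beam,flask,iron,mast]
Tick 8: prefer B, take lathe from B; A=[ingot] B=[grate] C=[plank,rod,urn,beam,flask,iron,mast,lathe]
Tick 9: prefer A, take ingot from A; A=[-] B=[grate] C=[plank,rod,urn,beam,flask,iron,mast,lathe,ingot]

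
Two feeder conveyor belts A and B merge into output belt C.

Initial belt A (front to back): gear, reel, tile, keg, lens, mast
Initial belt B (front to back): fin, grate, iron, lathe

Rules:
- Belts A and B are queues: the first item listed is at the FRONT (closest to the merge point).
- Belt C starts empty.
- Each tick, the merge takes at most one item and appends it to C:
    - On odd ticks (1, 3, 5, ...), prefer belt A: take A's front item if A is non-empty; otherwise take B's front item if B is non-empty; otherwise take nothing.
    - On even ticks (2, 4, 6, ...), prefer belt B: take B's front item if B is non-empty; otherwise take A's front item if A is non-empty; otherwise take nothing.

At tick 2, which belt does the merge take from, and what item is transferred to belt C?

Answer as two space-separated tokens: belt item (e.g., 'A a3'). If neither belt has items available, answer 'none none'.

Tick 1: prefer A, take gear from A; A=[reel,tile,keg,lens,mast] B=[fin,grate,iron,lathe] C=[gear]
Tick 2: prefer B, take fin from B; A=[reel,tile,keg,lens,mast] B=[grate,iron,lathe] C=[gear,fin]

Answer: B fin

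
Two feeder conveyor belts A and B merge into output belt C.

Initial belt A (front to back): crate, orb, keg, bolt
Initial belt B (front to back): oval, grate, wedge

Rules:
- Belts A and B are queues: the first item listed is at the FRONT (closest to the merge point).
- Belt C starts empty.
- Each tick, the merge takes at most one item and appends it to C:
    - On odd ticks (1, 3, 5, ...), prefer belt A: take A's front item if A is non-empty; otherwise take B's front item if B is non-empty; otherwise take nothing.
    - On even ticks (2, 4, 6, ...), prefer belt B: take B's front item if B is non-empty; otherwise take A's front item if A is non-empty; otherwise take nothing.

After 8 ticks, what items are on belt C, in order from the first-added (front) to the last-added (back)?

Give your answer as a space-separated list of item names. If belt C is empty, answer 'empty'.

Tick 1: prefer A, take crate from A; A=[orb,keg,bolt] B=[oval,grate,wedge] C=[crate]
Tick 2: prefer B, take oval from B; A=[orb,keg,bolt] B=[grate,wedge] C=[crate,oval]
Tick 3: prefer A, take orb from A; A=[keg,bolt] B=[grate,wedge] C=[crate,oval,orb]
Tick 4: prefer B, take grate from B; A=[keg,bolt] B=[wedge] C=[crate,oval,orb,grate]
Tick 5: prefer A, take keg from A; A=[bolt] B=[wedge] C=[crate,oval,orb,grate,keg]
Tick 6: prefer B, take wedge from B; A=[bolt] B=[-] C=[crate,oval,orb,grate,keg,wedge]
Tick 7: prefer A, take bolt from A; A=[-] B=[-] C=[crate,oval,orb,grate,keg,wedge,bolt]
Tick 8: prefer B, both empty, nothing taken; A=[-] B=[-] C=[crate,oval,orb,grate,keg,wedge,bolt]

Answer: crate oval orb grate keg wedge bolt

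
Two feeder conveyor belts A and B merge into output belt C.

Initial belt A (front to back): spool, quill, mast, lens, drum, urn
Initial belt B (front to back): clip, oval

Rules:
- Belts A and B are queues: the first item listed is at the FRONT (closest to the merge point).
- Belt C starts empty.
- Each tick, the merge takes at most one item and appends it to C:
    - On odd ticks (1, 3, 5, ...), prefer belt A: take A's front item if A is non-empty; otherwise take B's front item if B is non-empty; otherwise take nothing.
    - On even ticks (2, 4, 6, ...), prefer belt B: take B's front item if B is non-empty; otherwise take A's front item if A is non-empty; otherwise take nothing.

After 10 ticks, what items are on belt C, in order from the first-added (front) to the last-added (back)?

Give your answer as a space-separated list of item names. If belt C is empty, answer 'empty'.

Tick 1: prefer A, take spool from A; A=[quill,mast,lens,drum,urn] B=[clip,oval] C=[spool]
Tick 2: prefer B, take clip from B; A=[quill,mast,lens,drum,urn] B=[oval] C=[spool,clip]
Tick 3: prefer A, take quill from A; A=[mast,lens,drum,urn] B=[oval] C=[spool,clip,quill]
Tick 4: prefer B, take oval from B; A=[mast,lens,drum,urn] B=[-] C=[spool,clip,quill,oval]
Tick 5: prefer A, take mast from A; A=[lens,drum,urn] B=[-] C=[spool,clip,quill,oval,mast]
Tick 6: prefer B, take lens from A; A=[drum,urn] B=[-] C=[spool,clip,quill,oval,mast,lens]
Tick 7: prefer A, take drum from A; A=[urn] B=[-] C=[spool,clip,quill,oval,mast,lens,drum]
Tick 8: prefer B, take urn from A; A=[-] B=[-] C=[spool,clip,quill,oval,mast,lens,drum,urn]
Tick 9: prefer A, both empty, nothing taken; A=[-] B=[-] C=[spool,clip,quill,oval,mast,lens,drum,urn]
Tick 10: prefer B, both empty, nothing taken; A=[-] B=[-] C=[spool,clip,quill,oval,mast,lens,drum,urn]

Answer: spool clip quill oval mast lens drum urn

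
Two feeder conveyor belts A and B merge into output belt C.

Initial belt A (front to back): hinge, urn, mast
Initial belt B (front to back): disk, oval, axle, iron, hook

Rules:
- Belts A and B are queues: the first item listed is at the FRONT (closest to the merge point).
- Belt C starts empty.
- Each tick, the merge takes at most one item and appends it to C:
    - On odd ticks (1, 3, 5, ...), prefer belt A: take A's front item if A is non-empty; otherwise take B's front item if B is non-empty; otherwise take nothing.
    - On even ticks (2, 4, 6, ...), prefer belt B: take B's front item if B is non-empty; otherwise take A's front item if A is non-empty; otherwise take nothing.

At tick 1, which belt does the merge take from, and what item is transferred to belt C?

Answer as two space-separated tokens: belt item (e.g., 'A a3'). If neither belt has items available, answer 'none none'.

Answer: A hinge

Derivation:
Tick 1: prefer A, take hinge from A; A=[urn,mast] B=[disk,oval,axle,iron,hook] C=[hinge]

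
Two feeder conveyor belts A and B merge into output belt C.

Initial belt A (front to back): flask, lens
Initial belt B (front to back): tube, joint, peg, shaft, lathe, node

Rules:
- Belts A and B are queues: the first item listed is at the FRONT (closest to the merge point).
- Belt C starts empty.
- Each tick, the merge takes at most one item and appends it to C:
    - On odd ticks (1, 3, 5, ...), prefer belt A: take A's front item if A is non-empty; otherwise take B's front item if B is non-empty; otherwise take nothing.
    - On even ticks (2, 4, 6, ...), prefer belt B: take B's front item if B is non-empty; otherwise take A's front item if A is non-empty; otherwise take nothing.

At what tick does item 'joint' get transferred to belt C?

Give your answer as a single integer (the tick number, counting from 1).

Answer: 4

Derivation:
Tick 1: prefer A, take flask from A; A=[lens] B=[tube,joint,peg,shaft,lathe,node] C=[flask]
Tick 2: prefer B, take tube from B; A=[lens] B=[joint,peg,shaft,lathe,node] C=[flask,tube]
Tick 3: prefer A, take lens from A; A=[-] B=[joint,peg,shaft,lathe,node] C=[flask,tube,lens]
Tick 4: prefer B, take joint from B; A=[-] B=[peg,shaft,lathe,node] C=[flask,tube,lens,joint]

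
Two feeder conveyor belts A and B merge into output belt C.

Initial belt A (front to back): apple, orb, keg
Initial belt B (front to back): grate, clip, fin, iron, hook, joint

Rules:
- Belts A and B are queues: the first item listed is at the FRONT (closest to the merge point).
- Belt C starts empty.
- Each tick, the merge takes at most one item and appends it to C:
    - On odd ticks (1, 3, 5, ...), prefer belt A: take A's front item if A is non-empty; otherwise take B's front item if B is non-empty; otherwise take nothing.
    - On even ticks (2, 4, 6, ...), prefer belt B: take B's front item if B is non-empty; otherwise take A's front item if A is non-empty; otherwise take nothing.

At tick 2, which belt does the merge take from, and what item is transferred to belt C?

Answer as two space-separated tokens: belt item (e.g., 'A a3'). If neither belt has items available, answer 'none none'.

Answer: B grate

Derivation:
Tick 1: prefer A, take apple from A; A=[orb,keg] B=[grate,clip,fin,iron,hook,joint] C=[apple]
Tick 2: prefer B, take grate from B; A=[orb,keg] B=[clip,fin,iron,hook,joint] C=[apple,grate]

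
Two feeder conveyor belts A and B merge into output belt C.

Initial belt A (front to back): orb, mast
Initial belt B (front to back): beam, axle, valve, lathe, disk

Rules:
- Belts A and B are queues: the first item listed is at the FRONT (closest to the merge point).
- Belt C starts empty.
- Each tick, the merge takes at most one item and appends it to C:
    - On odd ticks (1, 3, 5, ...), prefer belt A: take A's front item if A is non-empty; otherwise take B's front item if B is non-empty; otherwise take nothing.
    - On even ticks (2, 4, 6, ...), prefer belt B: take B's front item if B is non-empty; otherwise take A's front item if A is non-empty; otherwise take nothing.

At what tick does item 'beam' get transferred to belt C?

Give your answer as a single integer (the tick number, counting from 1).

Answer: 2

Derivation:
Tick 1: prefer A, take orb from A; A=[mast] B=[beam,axle,valve,lathe,disk] C=[orb]
Tick 2: prefer B, take beam from B; A=[mast] B=[axle,valve,lathe,disk] C=[orb,beam]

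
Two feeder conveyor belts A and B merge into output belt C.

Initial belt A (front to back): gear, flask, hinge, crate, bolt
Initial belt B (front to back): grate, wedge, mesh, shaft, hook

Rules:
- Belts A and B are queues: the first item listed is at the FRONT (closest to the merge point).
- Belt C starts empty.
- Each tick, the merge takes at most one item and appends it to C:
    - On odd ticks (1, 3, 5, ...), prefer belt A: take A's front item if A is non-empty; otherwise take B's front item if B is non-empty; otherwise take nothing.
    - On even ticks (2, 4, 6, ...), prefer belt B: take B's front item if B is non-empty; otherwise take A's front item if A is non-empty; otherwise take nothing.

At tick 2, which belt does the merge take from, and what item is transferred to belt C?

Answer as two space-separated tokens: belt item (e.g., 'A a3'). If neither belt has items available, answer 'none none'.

Answer: B grate

Derivation:
Tick 1: prefer A, take gear from A; A=[flask,hinge,crate,bolt] B=[grate,wedge,mesh,shaft,hook] C=[gear]
Tick 2: prefer B, take grate from B; A=[flask,hinge,crate,bolt] B=[wedge,mesh,shaft,hook] C=[gear,grate]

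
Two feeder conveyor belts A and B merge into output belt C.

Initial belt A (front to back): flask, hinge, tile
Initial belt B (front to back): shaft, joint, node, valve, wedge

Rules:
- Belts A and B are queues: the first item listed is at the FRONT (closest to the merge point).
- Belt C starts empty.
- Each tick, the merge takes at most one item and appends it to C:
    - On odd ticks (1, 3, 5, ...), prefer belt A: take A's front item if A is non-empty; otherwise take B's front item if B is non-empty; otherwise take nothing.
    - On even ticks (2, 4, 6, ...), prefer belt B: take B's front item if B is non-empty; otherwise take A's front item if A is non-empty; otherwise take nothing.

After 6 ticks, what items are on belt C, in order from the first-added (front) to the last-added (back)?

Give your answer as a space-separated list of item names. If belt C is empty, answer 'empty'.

Answer: flask shaft hinge joint tile node

Derivation:
Tick 1: prefer A, take flask from A; A=[hinge,tile] B=[shaft,joint,node,valve,wedge] C=[flask]
Tick 2: prefer B, take shaft from B; A=[hinge,tile] B=[joint,node,valve,wedge] C=[flask,shaft]
Tick 3: prefer A, take hinge from A; A=[tile] B=[joint,node,valve,wedge] C=[flask,shaft,hinge]
Tick 4: prefer B, take joint from B; A=[tile] B=[node,valve,wedge] C=[flask,shaft,hinge,joint]
Tick 5: prefer A, take tile from A; A=[-] B=[node,valve,wedge] C=[flask,shaft,hinge,joint,tile]
Tick 6: prefer B, take node from B; A=[-] B=[valve,wedge] C=[flask,shaft,hinge,joint,tile,node]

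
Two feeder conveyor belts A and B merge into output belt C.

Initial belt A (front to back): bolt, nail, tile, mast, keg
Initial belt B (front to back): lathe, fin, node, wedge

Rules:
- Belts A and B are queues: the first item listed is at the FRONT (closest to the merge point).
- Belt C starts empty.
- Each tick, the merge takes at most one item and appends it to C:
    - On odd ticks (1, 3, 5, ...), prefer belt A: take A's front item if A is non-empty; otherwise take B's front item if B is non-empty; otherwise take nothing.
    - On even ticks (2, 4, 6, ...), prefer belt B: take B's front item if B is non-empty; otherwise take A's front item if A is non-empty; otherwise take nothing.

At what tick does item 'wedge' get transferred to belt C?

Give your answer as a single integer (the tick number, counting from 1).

Tick 1: prefer A, take bolt from A; A=[nail,tile,mast,keg] B=[lathe,fin,node,wedge] C=[bolt]
Tick 2: prefer B, take lathe from B; A=[nail,tile,mast,keg] B=[fin,node,wedge] C=[bolt,lathe]
Tick 3: prefer A, take nail from A; A=[tile,mast,keg] B=[fin,node,wedge] C=[bolt,lathe,nail]
Tick 4: prefer B, take fin from B; A=[tile,mast,keg] B=[node,wedge] C=[bolt,lathe,nail,fin]
Tick 5: prefer A, take tile from A; A=[mast,keg] B=[node,wedge] C=[bolt,lathe,nail,fin,tile]
Tick 6: prefer B, take node from B; A=[mast,keg] B=[wedge] C=[bolt,lathe,nail,fin,tile,node]
Tick 7: prefer A, take mast from A; A=[keg] B=[wedge] C=[bolt,lathe,nail,fin,tile,node,mast]
Tick 8: prefer B, take wedge from B; A=[keg] B=[-] C=[bolt,lathe,nail,fin,tile,node,mast,wedge]

Answer: 8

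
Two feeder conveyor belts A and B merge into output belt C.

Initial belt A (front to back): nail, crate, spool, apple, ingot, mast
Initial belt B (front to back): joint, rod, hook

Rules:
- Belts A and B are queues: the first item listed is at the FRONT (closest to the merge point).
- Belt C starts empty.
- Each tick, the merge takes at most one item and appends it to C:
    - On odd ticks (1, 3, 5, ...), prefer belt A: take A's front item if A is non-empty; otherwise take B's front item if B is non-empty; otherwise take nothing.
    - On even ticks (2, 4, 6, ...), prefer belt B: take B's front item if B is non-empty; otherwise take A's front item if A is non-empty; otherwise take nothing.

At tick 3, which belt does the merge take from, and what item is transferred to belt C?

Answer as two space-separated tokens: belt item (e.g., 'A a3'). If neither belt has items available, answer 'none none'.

Answer: A crate

Derivation:
Tick 1: prefer A, take nail from A; A=[crate,spool,apple,ingot,mast] B=[joint,rod,hook] C=[nail]
Tick 2: prefer B, take joint from B; A=[crate,spool,apple,ingot,mast] B=[rod,hook] C=[nail,joint]
Tick 3: prefer A, take crate from A; A=[spool,apple,ingot,mast] B=[rod,hook] C=[nail,joint,crate]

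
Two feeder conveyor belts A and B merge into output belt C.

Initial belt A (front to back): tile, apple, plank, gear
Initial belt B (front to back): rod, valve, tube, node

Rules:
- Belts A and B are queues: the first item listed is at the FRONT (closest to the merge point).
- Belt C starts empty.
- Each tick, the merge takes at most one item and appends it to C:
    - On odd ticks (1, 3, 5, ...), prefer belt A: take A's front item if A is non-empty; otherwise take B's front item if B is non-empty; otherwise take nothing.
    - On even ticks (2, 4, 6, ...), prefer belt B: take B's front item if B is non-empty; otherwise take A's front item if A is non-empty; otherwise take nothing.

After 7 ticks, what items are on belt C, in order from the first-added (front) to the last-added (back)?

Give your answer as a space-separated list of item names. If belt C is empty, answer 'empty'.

Tick 1: prefer A, take tile from A; A=[apple,plank,gear] B=[rod,valve,tube,node] C=[tile]
Tick 2: prefer B, take rod from B; A=[apple,plank,gear] B=[valve,tube,node] C=[tile,rod]
Tick 3: prefer A, take apple from A; A=[plank,gear] B=[valve,tube,node] C=[tile,rod,apple]
Tick 4: prefer B, take valve from B; A=[plank,gear] B=[tube,node] C=[tile,rod,apple,valve]
Tick 5: prefer A, take plank from A; A=[gear] B=[tube,node] C=[tile,rod,apple,valve,plank]
Tick 6: prefer B, take tube from B; A=[gear] B=[node] C=[tile,rod,apple,valve,plank,tube]
Tick 7: prefer A, take gear from A; A=[-] B=[node] C=[tile,rod,apple,valve,plank,tube,gear]

Answer: tile rod apple valve plank tube gear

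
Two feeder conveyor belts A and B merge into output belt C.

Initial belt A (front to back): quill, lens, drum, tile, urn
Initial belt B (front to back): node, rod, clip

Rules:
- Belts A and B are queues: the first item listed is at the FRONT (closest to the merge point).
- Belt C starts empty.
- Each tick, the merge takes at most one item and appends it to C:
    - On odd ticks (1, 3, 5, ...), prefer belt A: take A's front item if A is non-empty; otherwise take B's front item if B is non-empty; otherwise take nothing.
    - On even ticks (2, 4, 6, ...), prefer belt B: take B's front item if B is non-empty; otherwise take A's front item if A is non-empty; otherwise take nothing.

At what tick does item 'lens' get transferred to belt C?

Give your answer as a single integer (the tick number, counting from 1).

Answer: 3

Derivation:
Tick 1: prefer A, take quill from A; A=[lens,drum,tile,urn] B=[node,rod,clip] C=[quill]
Tick 2: prefer B, take node from B; A=[lens,drum,tile,urn] B=[rod,clip] C=[quill,node]
Tick 3: prefer A, take lens from A; A=[drum,tile,urn] B=[rod,clip] C=[quill,node,lens]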